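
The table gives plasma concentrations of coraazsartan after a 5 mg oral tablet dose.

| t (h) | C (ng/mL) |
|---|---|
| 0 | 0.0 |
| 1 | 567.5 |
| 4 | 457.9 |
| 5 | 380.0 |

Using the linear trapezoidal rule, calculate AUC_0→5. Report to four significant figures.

Trapezoidal AUC_0→5:
  [0→1]: (0.0+567.5)/2 × 1 = 283.75
  [1→4]: (567.5+457.9)/2 × 3 = 1538.1
  [4→5]: (457.9+380.0)/2 × 1 = 418.95
  Sum = 2240.8 ng/mL·h

AUC = 2241 ng/mL·h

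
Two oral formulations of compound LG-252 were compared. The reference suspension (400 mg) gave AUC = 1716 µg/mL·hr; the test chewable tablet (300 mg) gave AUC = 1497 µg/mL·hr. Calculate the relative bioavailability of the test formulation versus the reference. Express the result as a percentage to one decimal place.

F_rel = (AUC_test/D_test) / (AUC_ref/D_ref)
      = (1497/300) / (1716/400)
      = 4.99 / 4.29 = 1.1632 = 116.32%

F_rel = 116.3%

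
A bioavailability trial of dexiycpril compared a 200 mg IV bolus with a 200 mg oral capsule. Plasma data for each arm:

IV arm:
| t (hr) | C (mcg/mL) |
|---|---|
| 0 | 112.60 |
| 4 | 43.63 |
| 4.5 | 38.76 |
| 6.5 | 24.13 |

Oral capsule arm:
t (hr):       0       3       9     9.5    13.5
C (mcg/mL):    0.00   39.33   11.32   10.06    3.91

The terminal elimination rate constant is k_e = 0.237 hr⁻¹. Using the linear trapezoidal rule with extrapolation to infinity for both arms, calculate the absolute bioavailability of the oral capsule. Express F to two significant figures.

Trapezoidal AUC_0→6.5 (IV):
  [0→4]: (112.60+43.63)/2 × 4 = 312.46
  [4→4.5]: (43.63+38.76)/2 × 0.5 = 20.5975
  [4.5→6.5]: (38.76+24.13)/2 × 2 = 62.89
  Sum = 395.9475 mcg/mL·hr
IV tail: 24.13/0.237 = 101.814; AUC_iv,0→∞ = 395.9475 + 101.814 = 497.7615 mcg/mL·hr
Trapezoidal AUC_0→13.5 (oral capsule):
  [0→3]: (0.00+39.33)/2 × 3 = 58.995
  [3→9]: (39.33+11.32)/2 × 6 = 151.95
  [9→9.5]: (11.32+10.06)/2 × 0.5 = 5.345
  [9.5→13.5]: (10.06+3.91)/2 × 4 = 27.94
  Sum = 244.23 mcg/mL·hr
oral capsule tail: 3.91/0.237 = 16.498; AUC_ev,0→∞ = 244.23 + 16.498 = 260.728 mcg/mL·hr
F = (AUC_ev/D_ev)/(AUC_iv/D_iv) = (260.728/200)/(497.7615/200) = 1.30364/2.4888075 = 0.5238

F = 0.52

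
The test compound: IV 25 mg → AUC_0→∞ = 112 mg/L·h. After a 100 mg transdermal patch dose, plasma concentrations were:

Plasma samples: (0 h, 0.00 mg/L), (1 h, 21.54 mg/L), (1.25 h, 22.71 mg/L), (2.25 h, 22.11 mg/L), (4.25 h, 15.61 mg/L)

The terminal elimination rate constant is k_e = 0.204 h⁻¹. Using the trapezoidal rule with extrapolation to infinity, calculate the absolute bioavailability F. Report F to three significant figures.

Trapezoidal AUC_0→4.25 (transdermal patch):
  [0→1]: (0.00+21.54)/2 × 1 = 10.77
  [1→1.25]: (21.54+22.71)/2 × 0.25 = 5.53125
  [1.25→2.25]: (22.71+22.11)/2 × 1 = 22.41
  [2.25→4.25]: (22.11+15.61)/2 × 2 = 37.72
  Sum = 76.43125 mg/L·h
Tail: C_last/k_e = 15.61/0.204 = 76.520
AUC_0→∞ (transdermal patch) = 76.43125 + 76.520 = 152.95125 mg/L·h
F = (AUC_ev/D_ev)/(AUC_iv/D_iv) = (152.95125/100)/(112/25) = 1.5295125/4.48 = 0.3414

F = 0.341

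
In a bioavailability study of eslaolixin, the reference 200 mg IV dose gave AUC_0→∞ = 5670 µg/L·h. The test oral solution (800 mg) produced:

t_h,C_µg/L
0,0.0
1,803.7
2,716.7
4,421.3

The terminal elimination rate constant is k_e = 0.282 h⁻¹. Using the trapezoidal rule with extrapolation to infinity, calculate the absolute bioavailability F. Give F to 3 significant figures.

F = 0.167

Trapezoidal AUC_0→4 (oral solution):
  [0→1]: (0.0+803.7)/2 × 1 = 401.85
  [1→2]: (803.7+716.7)/2 × 1 = 760.2
  [2→4]: (716.7+421.3)/2 × 2 = 1138.0
  Sum = 2300.05 µg/L·h
Tail: C_last/k_e = 421.3/0.282 = 1493.972
AUC_0→∞ (oral solution) = 2300.05 + 1493.972 = 3794.022 µg/L·h
F = (AUC_ev/D_ev)/(AUC_iv/D_iv) = (3794.022/800)/(5670/200) = 4.7425275/28.35 = 0.1673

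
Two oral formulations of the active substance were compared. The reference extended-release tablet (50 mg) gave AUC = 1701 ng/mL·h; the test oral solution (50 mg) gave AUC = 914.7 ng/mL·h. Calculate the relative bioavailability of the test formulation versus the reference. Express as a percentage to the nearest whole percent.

F_rel = (AUC_test/D_test) / (AUC_ref/D_ref)
      = (914.7/50) / (1701/50)
      = 18.294 / 34.02 = 0.5377 = 53.77%

F_rel = 54%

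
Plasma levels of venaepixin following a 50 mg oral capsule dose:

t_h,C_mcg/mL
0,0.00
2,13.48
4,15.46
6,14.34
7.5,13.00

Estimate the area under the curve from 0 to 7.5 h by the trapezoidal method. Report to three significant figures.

AUC = 92.7 mcg/mL·h

Trapezoidal AUC_0→7.5:
  [0→2]: (0.00+13.48)/2 × 2 = 13.48
  [2→4]: (13.48+15.46)/2 × 2 = 28.94
  [4→6]: (15.46+14.34)/2 × 2 = 29.8
  [6→7.5]: (14.34+13.00)/2 × 1.5 = 20.505
  Sum = 92.725 mcg/mL·h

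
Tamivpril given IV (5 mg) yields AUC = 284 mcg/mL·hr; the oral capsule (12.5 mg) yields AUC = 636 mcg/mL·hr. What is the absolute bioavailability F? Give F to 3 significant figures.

F = 0.896

F = (AUC_ev / D_ev) / (AUC_iv / D_iv)
  = (636/12.5) / (284/5)
  = 50.88 / 56.8 = 0.8958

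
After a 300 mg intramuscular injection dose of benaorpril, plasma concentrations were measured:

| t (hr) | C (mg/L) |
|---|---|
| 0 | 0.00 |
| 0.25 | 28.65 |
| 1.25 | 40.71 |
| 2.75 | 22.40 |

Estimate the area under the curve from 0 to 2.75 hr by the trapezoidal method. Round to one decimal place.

Trapezoidal AUC_0→2.75:
  [0→0.25]: (0.00+28.65)/2 × 0.25 = 3.58125
  [0.25→1.25]: (28.65+40.71)/2 × 1 = 34.68
  [1.25→2.75]: (40.71+22.40)/2 × 1.5 = 47.3325
  Sum = 85.59375 mg/L·hr

AUC = 85.6 mg/L·hr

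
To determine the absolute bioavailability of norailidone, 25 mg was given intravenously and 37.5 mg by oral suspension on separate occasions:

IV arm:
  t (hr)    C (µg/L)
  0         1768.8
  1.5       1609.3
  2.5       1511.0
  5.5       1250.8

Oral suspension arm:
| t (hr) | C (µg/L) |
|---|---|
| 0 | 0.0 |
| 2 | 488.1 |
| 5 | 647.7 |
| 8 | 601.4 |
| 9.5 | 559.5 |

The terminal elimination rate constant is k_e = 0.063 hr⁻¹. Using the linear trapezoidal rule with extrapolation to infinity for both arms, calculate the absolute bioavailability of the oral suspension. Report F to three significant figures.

Trapezoidal AUC_0→5.5 (IV):
  [0→1.5]: (1768.8+1609.3)/2 × 1.5 = 2533.575
  [1.5→2.5]: (1609.3+1511.0)/2 × 1 = 1560.15
  [2.5→5.5]: (1511.0+1250.8)/2 × 3 = 4142.7
  Sum = 8236.425 µg/L·hr
IV tail: 1250.8/0.063 = 19853.968; AUC_iv,0→∞ = 8236.425 + 19853.968 = 28090.393 µg/L·hr
Trapezoidal AUC_0→9.5 (oral suspension):
  [0→2]: (0.0+488.1)/2 × 2 = 488.1
  [2→5]: (488.1+647.7)/2 × 3 = 1703.7
  [5→8]: (647.7+601.4)/2 × 3 = 1873.65
  [8→9.5]: (601.4+559.5)/2 × 1.5 = 870.675
  Sum = 4936.125 µg/L·hr
oral suspension tail: 559.5/0.063 = 8880.952; AUC_ev,0→∞ = 4936.125 + 8880.952 = 13817.077 µg/L·hr
F = (AUC_ev/D_ev)/(AUC_iv/D_iv) = (13817.077/37.5)/(28090.393/25) = 368.455/1123.62 = 0.3279

F = 0.328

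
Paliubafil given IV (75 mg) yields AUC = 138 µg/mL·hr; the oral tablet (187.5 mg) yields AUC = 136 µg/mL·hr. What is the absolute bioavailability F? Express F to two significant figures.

F = (AUC_ev / D_ev) / (AUC_iv / D_iv)
  = (136/187.5) / (138/75)
  = 0.725333 / 1.84 = 0.3942

F = 0.39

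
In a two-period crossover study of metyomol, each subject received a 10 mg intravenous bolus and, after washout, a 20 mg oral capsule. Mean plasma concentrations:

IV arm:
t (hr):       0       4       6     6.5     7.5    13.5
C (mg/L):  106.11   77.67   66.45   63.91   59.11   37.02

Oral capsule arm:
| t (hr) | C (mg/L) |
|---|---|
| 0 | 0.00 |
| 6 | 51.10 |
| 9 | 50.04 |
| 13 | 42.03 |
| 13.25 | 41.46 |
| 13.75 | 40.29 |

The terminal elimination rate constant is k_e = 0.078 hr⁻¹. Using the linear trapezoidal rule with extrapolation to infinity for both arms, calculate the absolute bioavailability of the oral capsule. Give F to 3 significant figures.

F = 0.379

Trapezoidal AUC_0→13.5 (IV):
  [0→4]: (106.11+77.67)/2 × 4 = 367.56
  [4→6]: (77.67+66.45)/2 × 2 = 144.12
  [6→6.5]: (66.45+63.91)/2 × 0.5 = 32.59
  [6.5→7.5]: (63.91+59.11)/2 × 1 = 61.51
  [7.5→13.5]: (59.11+37.02)/2 × 6 = 288.39
  Sum = 894.17 mg/L·hr
IV tail: 37.02/0.078 = 474.615; AUC_iv,0→∞ = 894.17 + 474.615 = 1368.785 mg/L·hr
Trapezoidal AUC_0→13.75 (oral capsule):
  [0→6]: (0.00+51.10)/2 × 6 = 153.3
  [6→9]: (51.10+50.04)/2 × 3 = 151.71
  [9→13]: (50.04+42.03)/2 × 4 = 184.14
  [13→13.25]: (42.03+41.46)/2 × 0.25 = 10.43625
  [13.25→13.75]: (41.46+40.29)/2 × 0.5 = 20.4375
  Sum = 520.02375 mg/L·hr
oral capsule tail: 40.29/0.078 = 516.538; AUC_ev,0→∞ = 520.02375 + 516.538 = 1036.56175 mg/L·hr
F = (AUC_ev/D_ev)/(AUC_iv/D_iv) = (1036.56175/20)/(1368.785/10) = 51.8281/136.8785 = 0.3786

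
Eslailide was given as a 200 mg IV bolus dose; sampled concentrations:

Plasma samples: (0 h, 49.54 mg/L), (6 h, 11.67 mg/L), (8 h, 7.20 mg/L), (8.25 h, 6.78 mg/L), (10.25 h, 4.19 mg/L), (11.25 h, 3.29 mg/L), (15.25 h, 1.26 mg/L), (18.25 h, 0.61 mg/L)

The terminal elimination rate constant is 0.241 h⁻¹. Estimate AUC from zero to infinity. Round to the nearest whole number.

AUC = 233 mg/L·h

Trapezoidal AUC_0→18.25:
  [0→6]: (49.54+11.67)/2 × 6 = 183.63
  [6→8]: (11.67+7.20)/2 × 2 = 18.87
  [8→8.25]: (7.20+6.78)/2 × 0.25 = 1.7475
  [8.25→10.25]: (6.78+4.19)/2 × 2 = 10.97
  [10.25→11.25]: (4.19+3.29)/2 × 1 = 3.74
  [11.25→15.25]: (3.29+1.26)/2 × 4 = 9.1
  [15.25→18.25]: (1.26+0.61)/2 × 3 = 2.805
  Sum = 230.8625 mg/L·h
Extrapolated tail: C_last / k_e = 0.61 / 0.241 = 2.531
AUC_0→∞ = 230.8625 + 2.531 = 233.3935 mg/L·h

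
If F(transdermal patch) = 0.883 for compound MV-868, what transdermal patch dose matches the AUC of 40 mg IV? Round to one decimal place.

For equal systemic exposure: F × D_ev = D_iv
D_ev = D_iv / F = 40 / 0.883 = 45.3001 mg

D_transdermal = 45.3 mg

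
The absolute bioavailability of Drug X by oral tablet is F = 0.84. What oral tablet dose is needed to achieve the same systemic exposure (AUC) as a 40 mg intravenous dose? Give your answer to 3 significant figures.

For equal systemic exposure: F × D_ev = D_iv
D_ev = D_iv / F = 40 / 0.84 = 47.619 mg

D_oral = 47.6 mg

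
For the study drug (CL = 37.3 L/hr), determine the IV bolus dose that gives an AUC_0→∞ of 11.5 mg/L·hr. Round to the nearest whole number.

Dose = 429 mg

Dose_iv = CL × AUC_0→∞
     = 37.3 × 11.5 = 428.95 mg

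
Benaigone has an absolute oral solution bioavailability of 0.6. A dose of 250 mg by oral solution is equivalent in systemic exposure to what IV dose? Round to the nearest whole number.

D_iv = 150 mg

Systemic exposure from an extravascular dose = F × D_ev, so the equivalent IV dose is F × D_ev.
D_iv = F × D_ev = 0.6 × 250 = 150 mg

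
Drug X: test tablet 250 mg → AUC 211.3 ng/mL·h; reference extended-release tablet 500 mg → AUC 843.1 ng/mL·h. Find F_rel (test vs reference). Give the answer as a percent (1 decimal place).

F_rel = 50.1%

F_rel = (AUC_test/D_test) / (AUC_ref/D_ref)
      = (211.3/250) / (843.1/500)
      = 0.8452 / 1.6862 = 0.5012 = 50.12%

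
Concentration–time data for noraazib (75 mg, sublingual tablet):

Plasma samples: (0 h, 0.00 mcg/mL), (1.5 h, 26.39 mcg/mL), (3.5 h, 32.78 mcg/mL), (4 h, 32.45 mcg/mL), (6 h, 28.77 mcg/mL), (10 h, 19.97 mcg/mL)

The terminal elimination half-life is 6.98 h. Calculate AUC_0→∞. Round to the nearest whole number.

Trapezoidal AUC_0→10:
  [0→1.5]: (0.00+26.39)/2 × 1.5 = 19.7925
  [1.5→3.5]: (26.39+32.78)/2 × 2 = 59.17
  [3.5→4]: (32.78+32.45)/2 × 0.5 = 16.3075
  [4→6]: (32.45+28.77)/2 × 2 = 61.22
  [6→10]: (28.77+19.97)/2 × 4 = 97.48
  Sum = 253.97 mcg/mL·h
k_e = ln2 / t½ = 0.693147 / 6.98 = 0.0993 h^-1
Extrapolated tail: C_last / k_e = 19.97 / 0.0993 = 201.108
AUC_0→∞ = 253.97 + 201.108 = 455.078 mcg/mL·h

AUC = 455 mcg/mL·h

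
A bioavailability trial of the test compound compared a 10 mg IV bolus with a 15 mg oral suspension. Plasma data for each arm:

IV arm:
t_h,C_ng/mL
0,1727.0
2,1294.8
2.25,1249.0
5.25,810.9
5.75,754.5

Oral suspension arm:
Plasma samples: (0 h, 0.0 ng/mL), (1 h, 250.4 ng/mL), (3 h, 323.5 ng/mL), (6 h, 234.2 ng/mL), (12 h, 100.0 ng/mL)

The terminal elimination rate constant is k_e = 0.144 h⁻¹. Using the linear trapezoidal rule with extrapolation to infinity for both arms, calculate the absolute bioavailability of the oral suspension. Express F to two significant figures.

F = 0.18

Trapezoidal AUC_0→5.75 (IV):
  [0→2]: (1727.0+1294.8)/2 × 2 = 3021.8
  [2→2.25]: (1294.8+1249.0)/2 × 0.25 = 317.975
  [2.25→5.25]: (1249.0+810.9)/2 × 3 = 3089.85
  [5.25→5.75]: (810.9+754.5)/2 × 0.5 = 391.35
  Sum = 6820.975 ng/mL·h
IV tail: 754.5/0.144 = 5239.583; AUC_iv,0→∞ = 6820.975 + 5239.583 = 12060.558 ng/mL·h
Trapezoidal AUC_0→12 (oral suspension):
  [0→1]: (0.0+250.4)/2 × 1 = 125.2
  [1→3]: (250.4+323.5)/2 × 2 = 573.9
  [3→6]: (323.5+234.2)/2 × 3 = 836.55
  [6→12]: (234.2+100.0)/2 × 6 = 1002.6
  Sum = 2538.25 ng/mL·h
oral suspension tail: 100.0/0.144 = 694.444; AUC_ev,0→∞ = 2538.25 + 694.444 = 3232.694 ng/mL·h
F = (AUC_ev/D_ev)/(AUC_iv/D_iv) = (3232.694/15)/(12060.558/10) = 215.513/1206.0558 = 0.1787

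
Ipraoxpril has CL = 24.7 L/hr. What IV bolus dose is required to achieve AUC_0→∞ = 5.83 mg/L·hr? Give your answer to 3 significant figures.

Dose = 144 mg

Dose_iv = CL × AUC_0→∞
     = 24.7 × 5.83 = 144.001 mg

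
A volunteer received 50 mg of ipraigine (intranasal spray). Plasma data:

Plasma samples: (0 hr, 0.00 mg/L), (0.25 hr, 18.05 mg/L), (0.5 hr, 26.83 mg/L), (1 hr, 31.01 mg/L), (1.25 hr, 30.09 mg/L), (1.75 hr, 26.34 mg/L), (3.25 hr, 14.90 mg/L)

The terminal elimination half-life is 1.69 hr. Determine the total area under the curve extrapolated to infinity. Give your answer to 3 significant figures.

AUC = 111 mg/L·hr

Trapezoidal AUC_0→3.25:
  [0→0.25]: (0.00+18.05)/2 × 0.25 = 2.25625
  [0.25→0.5]: (18.05+26.83)/2 × 0.25 = 5.61
  [0.5→1]: (26.83+31.01)/2 × 0.5 = 14.46
  [1→1.25]: (31.01+30.09)/2 × 0.25 = 7.6375
  [1.25→1.75]: (30.09+26.34)/2 × 0.5 = 14.1075
  [1.75→3.25]: (26.34+14.90)/2 × 1.5 = 30.93
  Sum = 75.00125 mg/L·hr
k_e = ln2 / t½ = 0.693147 / 1.69 = 0.4101 hr^-1
Extrapolated tail: C_last / k_e = 14.90 / 0.4101 = 36.333
AUC_0→∞ = 75.00125 + 36.333 = 111.33425 mg/L·hr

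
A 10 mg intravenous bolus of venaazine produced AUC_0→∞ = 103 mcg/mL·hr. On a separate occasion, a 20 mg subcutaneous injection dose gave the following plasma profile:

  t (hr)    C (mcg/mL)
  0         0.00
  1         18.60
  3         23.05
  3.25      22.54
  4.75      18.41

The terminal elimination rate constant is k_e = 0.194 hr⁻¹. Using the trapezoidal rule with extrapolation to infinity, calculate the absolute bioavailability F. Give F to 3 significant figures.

Trapezoidal AUC_0→4.75 (subcutaneous injection):
  [0→1]: (0.00+18.60)/2 × 1 = 9.3
  [1→3]: (18.60+23.05)/2 × 2 = 41.65
  [3→3.25]: (23.05+22.54)/2 × 0.25 = 5.69875
  [3.25→4.75]: (22.54+18.41)/2 × 1.5 = 30.7125
  Sum = 87.36125 mcg/mL·hr
Tail: C_last/k_e = 18.41/0.194 = 94.897
AUC_0→∞ (subcutaneous injection) = 87.36125 + 94.897 = 182.25825 mcg/mL·hr
F = (AUC_ev/D_ev)/(AUC_iv/D_iv) = (182.25825/20)/(103/10) = 9.1129125/10.3 = 0.8847

F = 0.885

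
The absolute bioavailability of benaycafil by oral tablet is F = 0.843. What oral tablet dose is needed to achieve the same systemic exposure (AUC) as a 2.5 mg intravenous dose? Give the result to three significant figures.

For equal systemic exposure: F × D_ev = D_iv
D_ev = D_iv / F = 2.5 / 0.843 = 2.9656 mg

D_oral = 2.97 mg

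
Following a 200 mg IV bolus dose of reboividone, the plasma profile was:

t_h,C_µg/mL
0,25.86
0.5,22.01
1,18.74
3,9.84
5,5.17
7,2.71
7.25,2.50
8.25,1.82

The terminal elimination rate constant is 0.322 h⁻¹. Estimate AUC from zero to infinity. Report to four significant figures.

Trapezoidal AUC_0→8.25:
  [0→0.5]: (25.86+22.01)/2 × 0.5 = 11.9675
  [0.5→1]: (22.01+18.74)/2 × 0.5 = 10.1875
  [1→3]: (18.74+9.84)/2 × 2 = 28.58
  [3→5]: (9.84+5.17)/2 × 2 = 15.01
  [5→7]: (5.17+2.71)/2 × 2 = 7.88
  [7→7.25]: (2.71+2.50)/2 × 0.25 = 0.65125
  [7.25→8.25]: (2.50+1.82)/2 × 1 = 2.16
  Sum = 76.43625 µg/mL·h
Extrapolated tail: C_last / k_e = 1.82 / 0.322 = 5.652
AUC_0→∞ = 76.43625 + 5.652 = 82.08825 µg/mL·h

AUC = 82.09 µg/mL·h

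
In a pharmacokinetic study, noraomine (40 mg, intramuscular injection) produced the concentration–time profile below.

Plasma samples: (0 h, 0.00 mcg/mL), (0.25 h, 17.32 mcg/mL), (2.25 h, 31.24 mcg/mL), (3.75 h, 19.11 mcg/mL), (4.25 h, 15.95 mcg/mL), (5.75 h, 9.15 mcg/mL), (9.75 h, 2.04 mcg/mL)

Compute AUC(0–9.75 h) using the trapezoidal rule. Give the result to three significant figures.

AUC = 138 mcg/mL·h

Trapezoidal AUC_0→9.75:
  [0→0.25]: (0.00+17.32)/2 × 0.25 = 2.165
  [0.25→2.25]: (17.32+31.24)/2 × 2 = 48.56
  [2.25→3.75]: (31.24+19.11)/2 × 1.5 = 37.7625
  [3.75→4.25]: (19.11+15.95)/2 × 0.5 = 8.765
  [4.25→5.75]: (15.95+9.15)/2 × 1.5 = 18.825
  [5.75→9.75]: (9.15+2.04)/2 × 4 = 22.38
  Sum = 138.4575 mcg/mL·h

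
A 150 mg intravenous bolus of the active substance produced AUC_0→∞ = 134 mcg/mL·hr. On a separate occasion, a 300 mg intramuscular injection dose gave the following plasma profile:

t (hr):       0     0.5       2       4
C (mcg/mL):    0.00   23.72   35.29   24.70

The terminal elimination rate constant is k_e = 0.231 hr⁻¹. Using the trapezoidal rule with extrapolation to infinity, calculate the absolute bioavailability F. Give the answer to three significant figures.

F = 0.810

Trapezoidal AUC_0→4 (intramuscular injection):
  [0→0.5]: (0.00+23.72)/2 × 0.5 = 5.93
  [0.5→2]: (23.72+35.29)/2 × 1.5 = 44.2575
  [2→4]: (35.29+24.70)/2 × 2 = 59.99
  Sum = 110.1775 mcg/mL·hr
Tail: C_last/k_e = 24.70/0.231 = 106.926
AUC_0→∞ (intramuscular injection) = 110.1775 + 106.926 = 217.1035 mcg/mL·hr
F = (AUC_ev/D_ev)/(AUC_iv/D_iv) = (217.1035/300)/(134/150) = 0.723678/0.893333 = 0.8101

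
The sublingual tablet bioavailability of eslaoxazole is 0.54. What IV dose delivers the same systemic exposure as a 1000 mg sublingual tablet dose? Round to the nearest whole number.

Systemic exposure from an extravascular dose = F × D_ev, so the equivalent IV dose is F × D_ev.
D_iv = F × D_ev = 0.54 × 1000 = 540 mg

D_iv = 540 mg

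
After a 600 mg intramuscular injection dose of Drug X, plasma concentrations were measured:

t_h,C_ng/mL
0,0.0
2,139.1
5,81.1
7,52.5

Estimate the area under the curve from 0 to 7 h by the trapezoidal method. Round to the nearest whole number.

AUC = 603 ng/mL·h

Trapezoidal AUC_0→7:
  [0→2]: (0.0+139.1)/2 × 2 = 139.1
  [2→5]: (139.1+81.1)/2 × 3 = 330.3
  [5→7]: (81.1+52.5)/2 × 2 = 133.6
  Sum = 603.0 ng/mL·h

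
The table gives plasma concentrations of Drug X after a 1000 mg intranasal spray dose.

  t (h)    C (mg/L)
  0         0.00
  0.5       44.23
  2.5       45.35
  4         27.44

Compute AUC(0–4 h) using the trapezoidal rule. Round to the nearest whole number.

Trapezoidal AUC_0→4:
  [0→0.5]: (0.00+44.23)/2 × 0.5 = 11.0575
  [0.5→2.5]: (44.23+45.35)/2 × 2 = 89.58
  [2.5→4]: (45.35+27.44)/2 × 1.5 = 54.5925
  Sum = 155.23 mg/L·h

AUC = 155 mg/L·h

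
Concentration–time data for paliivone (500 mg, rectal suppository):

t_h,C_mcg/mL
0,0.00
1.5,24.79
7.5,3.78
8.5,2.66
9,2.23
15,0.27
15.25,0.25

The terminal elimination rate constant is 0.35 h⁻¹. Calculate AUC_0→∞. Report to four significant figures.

Trapezoidal AUC_0→15.25:
  [0→1.5]: (0.00+24.79)/2 × 1.5 = 18.5925
  [1.5→7.5]: (24.79+3.78)/2 × 6 = 85.71
  [7.5→8.5]: (3.78+2.66)/2 × 1 = 3.22
  [8.5→9]: (2.66+2.23)/2 × 0.5 = 1.2225
  [9→15]: (2.23+0.27)/2 × 6 = 7.5
  [15→15.25]: (0.27+0.25)/2 × 0.25 = 0.065
  Sum = 116.31 mcg/mL·h
Extrapolated tail: C_last / k_e = 0.25 / 0.35 = 0.714
AUC_0→∞ = 116.31 + 0.714 = 117.024 mcg/mL·h

AUC = 117.0 mcg/mL·h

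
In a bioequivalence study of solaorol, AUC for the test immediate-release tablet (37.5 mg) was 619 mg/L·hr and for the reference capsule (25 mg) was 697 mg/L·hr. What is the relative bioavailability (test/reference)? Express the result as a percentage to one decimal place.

F_rel = 59.2%

F_rel = (AUC_test/D_test) / (AUC_ref/D_ref)
      = (619/37.5) / (697/25)
      = 16.5067 / 27.88 = 0.5921 = 59.21%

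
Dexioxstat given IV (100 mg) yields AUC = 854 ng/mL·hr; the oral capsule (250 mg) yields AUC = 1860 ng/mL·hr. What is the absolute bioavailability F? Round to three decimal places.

F = (AUC_ev / D_ev) / (AUC_iv / D_iv)
  = (1860/250) / (854/100)
  = 7.44 / 8.54 = 0.8712

F = 0.871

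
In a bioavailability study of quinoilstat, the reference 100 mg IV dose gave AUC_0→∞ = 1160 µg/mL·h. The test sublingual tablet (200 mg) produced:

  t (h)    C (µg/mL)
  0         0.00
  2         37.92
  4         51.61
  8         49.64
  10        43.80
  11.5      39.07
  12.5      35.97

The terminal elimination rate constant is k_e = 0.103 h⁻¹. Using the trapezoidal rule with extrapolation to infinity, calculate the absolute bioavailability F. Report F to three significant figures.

F = 0.376

Trapezoidal AUC_0→12.5 (sublingual tablet):
  [0→2]: (0.00+37.92)/2 × 2 = 37.92
  [2→4]: (37.92+51.61)/2 × 2 = 89.53
  [4→8]: (51.61+49.64)/2 × 4 = 202.5
  [8→10]: (49.64+43.80)/2 × 2 = 93.44
  [10→11.5]: (43.80+39.07)/2 × 1.5 = 62.1525
  [11.5→12.5]: (39.07+35.97)/2 × 1 = 37.52
  Sum = 523.0625 µg/mL·h
Tail: C_last/k_e = 35.97/0.103 = 349.223
AUC_0→∞ (sublingual tablet) = 523.0625 + 349.223 = 872.2855 µg/mL·h
F = (AUC_ev/D_ev)/(AUC_iv/D_iv) = (872.2855/200)/(1160/100) = 4.3614275/11.6 = 0.3760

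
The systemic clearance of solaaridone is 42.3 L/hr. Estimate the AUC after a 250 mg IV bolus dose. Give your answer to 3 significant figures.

AUC_0→∞ = Dose_iv / CL
        = 250 / 42.3 = 5.91017 mg/L·hr

AUC = 5.91 mg/L·hr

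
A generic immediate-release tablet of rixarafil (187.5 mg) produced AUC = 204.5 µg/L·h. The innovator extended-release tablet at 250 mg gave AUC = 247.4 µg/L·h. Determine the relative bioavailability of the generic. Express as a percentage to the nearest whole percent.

F_rel = (AUC_test/D_test) / (AUC_ref/D_ref)
      = (204.5/187.5) / (247.4/250)
      = 1.09067 / 0.9896 = 1.1021 = 110.21%

F_rel = 110%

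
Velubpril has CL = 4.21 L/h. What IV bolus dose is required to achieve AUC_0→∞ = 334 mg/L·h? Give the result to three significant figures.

Dose_iv = CL × AUC_0→∞
     = 4.21 × 334 = 1406.14 mg

Dose = 1410 mg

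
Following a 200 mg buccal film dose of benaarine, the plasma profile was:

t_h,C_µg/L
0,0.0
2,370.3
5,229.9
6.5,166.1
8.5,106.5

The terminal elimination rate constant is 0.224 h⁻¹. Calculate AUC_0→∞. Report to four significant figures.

AUC = 2316 µg/L·h

Trapezoidal AUC_0→8.5:
  [0→2]: (0.0+370.3)/2 × 2 = 370.3
  [2→5]: (370.3+229.9)/2 × 3 = 900.3
  [5→6.5]: (229.9+166.1)/2 × 1.5 = 297.0
  [6.5→8.5]: (166.1+106.5)/2 × 2 = 272.6
  Sum = 1840.2 µg/L·h
Extrapolated tail: C_last / k_e = 106.5 / 0.224 = 475.446
AUC_0→∞ = 1840.2 + 475.446 = 2315.646 µg/L·h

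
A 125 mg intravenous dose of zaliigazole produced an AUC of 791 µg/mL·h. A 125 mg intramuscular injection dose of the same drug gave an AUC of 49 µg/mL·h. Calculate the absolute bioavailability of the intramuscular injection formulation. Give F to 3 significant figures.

F = 0.0619

F = (AUC_ev / D_ev) / (AUC_iv / D_iv)
  = (49/125) / (791/125)
  = 0.392 / 6.328 = 0.0619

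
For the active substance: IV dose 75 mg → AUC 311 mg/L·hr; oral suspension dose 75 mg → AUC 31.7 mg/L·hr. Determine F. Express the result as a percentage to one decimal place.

F = 10.2%

F = (AUC_ev / D_ev) / (AUC_iv / D_iv)
  = (31.7/75) / (311/75)
  = 0.422667 / 4.14667 = 0.1019
  = 10.19%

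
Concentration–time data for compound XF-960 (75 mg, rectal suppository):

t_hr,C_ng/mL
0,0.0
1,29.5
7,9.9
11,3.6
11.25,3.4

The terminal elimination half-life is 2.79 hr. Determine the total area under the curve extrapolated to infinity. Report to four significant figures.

AUC = 174.5 ng/mL·hr

Trapezoidal AUC_0→11.25:
  [0→1]: (0.0+29.5)/2 × 1 = 14.75
  [1→7]: (29.5+9.9)/2 × 6 = 118.2
  [7→11]: (9.9+3.6)/2 × 4 = 27.0
  [11→11.25]: (3.6+3.4)/2 × 0.25 = 0.875
  Sum = 160.825 ng/mL·hr
k_e = ln2 / t½ = 0.693147 / 2.79 = 0.2484 hr^-1
Extrapolated tail: C_last / k_e = 3.4 / 0.2484 = 13.688
AUC_0→∞ = 160.825 + 13.688 = 174.513 ng/mL·hr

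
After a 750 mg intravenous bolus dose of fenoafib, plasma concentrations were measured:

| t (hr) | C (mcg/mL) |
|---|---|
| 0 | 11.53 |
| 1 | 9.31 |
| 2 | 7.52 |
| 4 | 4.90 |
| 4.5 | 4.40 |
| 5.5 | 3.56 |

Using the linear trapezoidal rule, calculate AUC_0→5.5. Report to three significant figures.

AUC = 37.6 mcg/mL·hr

Trapezoidal AUC_0→5.5:
  [0→1]: (11.53+9.31)/2 × 1 = 10.42
  [1→2]: (9.31+7.52)/2 × 1 = 8.415
  [2→4]: (7.52+4.90)/2 × 2 = 12.42
  [4→4.5]: (4.90+4.40)/2 × 0.5 = 2.325
  [4.5→5.5]: (4.40+3.56)/2 × 1 = 3.98
  Sum = 37.56 mcg/mL·hr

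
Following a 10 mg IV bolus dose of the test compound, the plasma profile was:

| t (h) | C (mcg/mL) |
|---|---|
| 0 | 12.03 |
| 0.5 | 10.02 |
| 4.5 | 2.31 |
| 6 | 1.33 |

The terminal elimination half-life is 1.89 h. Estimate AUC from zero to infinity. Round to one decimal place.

AUC = 36.5 mcg/mL·h

Trapezoidal AUC_0→6:
  [0→0.5]: (12.03+10.02)/2 × 0.5 = 5.5125
  [0.5→4.5]: (10.02+2.31)/2 × 4 = 24.66
  [4.5→6]: (2.31+1.33)/2 × 1.5 = 2.73
  Sum = 32.9025 mcg/mL·h
k_e = ln2 / t½ = 0.693147 / 1.89 = 0.3667 h^-1
Extrapolated tail: C_last / k_e = 1.33 / 0.3667 = 3.627
AUC_0→∞ = 32.9025 + 3.627 = 36.5295 mcg/mL·h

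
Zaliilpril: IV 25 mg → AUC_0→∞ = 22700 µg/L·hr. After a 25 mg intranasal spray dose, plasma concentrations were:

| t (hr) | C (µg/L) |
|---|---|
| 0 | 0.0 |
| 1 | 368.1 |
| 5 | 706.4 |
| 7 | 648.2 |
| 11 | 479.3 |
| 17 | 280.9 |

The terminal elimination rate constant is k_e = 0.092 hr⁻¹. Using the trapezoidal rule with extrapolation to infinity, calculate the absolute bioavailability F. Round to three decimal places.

F = 0.497

Trapezoidal AUC_0→17 (intranasal spray):
  [0→1]: (0.0+368.1)/2 × 1 = 184.05
  [1→5]: (368.1+706.4)/2 × 4 = 2149.0
  [5→7]: (706.4+648.2)/2 × 2 = 1354.6
  [7→11]: (648.2+479.3)/2 × 4 = 2255.0
  [11→17]: (479.3+280.9)/2 × 6 = 2280.6
  Sum = 8223.25 µg/L·hr
Tail: C_last/k_e = 280.9/0.092 = 3053.261
AUC_0→∞ (intranasal spray) = 8223.25 + 3053.261 = 11276.511 µg/L·hr
F = (AUC_ev/D_ev)/(AUC_iv/D_iv) = (11276.511/25)/(22700/25) = 451.06044/908 = 0.4968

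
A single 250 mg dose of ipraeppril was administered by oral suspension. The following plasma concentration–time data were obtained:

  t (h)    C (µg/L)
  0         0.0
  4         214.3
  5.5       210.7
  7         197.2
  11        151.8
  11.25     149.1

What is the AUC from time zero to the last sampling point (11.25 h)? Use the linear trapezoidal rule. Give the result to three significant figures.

Trapezoidal AUC_0→11.25:
  [0→4]: (0.0+214.3)/2 × 4 = 428.6
  [4→5.5]: (214.3+210.7)/2 × 1.5 = 318.75
  [5.5→7]: (210.7+197.2)/2 × 1.5 = 305.925
  [7→11]: (197.2+151.8)/2 × 4 = 698.0
  [11→11.25]: (151.8+149.1)/2 × 0.25 = 37.6125
  Sum = 1788.8875 µg/L·h

AUC = 1790 µg/L·h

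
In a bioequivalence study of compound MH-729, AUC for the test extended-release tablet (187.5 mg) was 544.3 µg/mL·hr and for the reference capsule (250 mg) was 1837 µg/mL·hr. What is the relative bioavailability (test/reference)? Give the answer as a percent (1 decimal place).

F_rel = (AUC_test/D_test) / (AUC_ref/D_ref)
      = (544.3/187.5) / (1837/250)
      = 2.90293 / 7.348 = 0.3951 = 39.51%

F_rel = 39.5%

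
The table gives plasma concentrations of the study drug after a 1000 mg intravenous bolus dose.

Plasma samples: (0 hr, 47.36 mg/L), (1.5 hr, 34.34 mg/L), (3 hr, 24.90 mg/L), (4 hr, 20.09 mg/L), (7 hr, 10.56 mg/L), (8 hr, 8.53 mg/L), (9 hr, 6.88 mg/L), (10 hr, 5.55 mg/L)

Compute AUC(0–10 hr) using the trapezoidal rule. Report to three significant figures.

AUC = 198 mg/L·hr

Trapezoidal AUC_0→10:
  [0→1.5]: (47.36+34.34)/2 × 1.5 = 61.275
  [1.5→3]: (34.34+24.90)/2 × 1.5 = 44.43
  [3→4]: (24.90+20.09)/2 × 1 = 22.495
  [4→7]: (20.09+10.56)/2 × 3 = 45.975
  [7→8]: (10.56+8.53)/2 × 1 = 9.545
  [8→9]: (8.53+6.88)/2 × 1 = 7.705
  [9→10]: (6.88+5.55)/2 × 1 = 6.215
  Sum = 197.64 mg/L·hr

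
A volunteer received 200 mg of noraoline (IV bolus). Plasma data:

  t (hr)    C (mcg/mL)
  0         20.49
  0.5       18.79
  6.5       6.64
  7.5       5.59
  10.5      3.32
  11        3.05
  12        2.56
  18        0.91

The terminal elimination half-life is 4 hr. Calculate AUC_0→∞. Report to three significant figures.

AUC = 126 mcg/mL·hr

Trapezoidal AUC_0→18:
  [0→0.5]: (20.49+18.79)/2 × 0.5 = 9.82
  [0.5→6.5]: (18.79+6.64)/2 × 6 = 76.29
  [6.5→7.5]: (6.64+5.59)/2 × 1 = 6.115
  [7.5→10.5]: (5.59+3.32)/2 × 3 = 13.365
  [10.5→11]: (3.32+3.05)/2 × 0.5 = 1.5925
  [11→12]: (3.05+2.56)/2 × 1 = 2.805
  [12→18]: (2.56+0.91)/2 × 6 = 10.41
  Sum = 120.3975 mcg/mL·hr
k_e = ln2 / t½ = 0.693147 / 4 = 0.1733 hr^-1
Extrapolated tail: C_last / k_e = 0.91 / 0.1733 = 5.251
AUC_0→∞ = 120.3975 + 5.251 = 125.6485 mcg/mL·hr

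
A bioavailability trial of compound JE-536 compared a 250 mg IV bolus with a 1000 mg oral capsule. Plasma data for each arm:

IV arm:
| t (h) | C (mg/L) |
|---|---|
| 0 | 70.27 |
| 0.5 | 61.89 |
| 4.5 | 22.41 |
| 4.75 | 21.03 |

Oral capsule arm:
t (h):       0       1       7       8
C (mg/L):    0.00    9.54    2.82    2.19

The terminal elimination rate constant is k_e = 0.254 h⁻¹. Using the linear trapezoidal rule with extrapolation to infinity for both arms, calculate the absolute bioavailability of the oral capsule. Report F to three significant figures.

Trapezoidal AUC_0→4.75 (IV):
  [0→0.5]: (70.27+61.89)/2 × 0.5 = 33.04
  [0.5→4.5]: (61.89+22.41)/2 × 4 = 168.6
  [4.5→4.75]: (22.41+21.03)/2 × 0.25 = 5.43
  Sum = 207.07 mg/L·h
IV tail: 21.03/0.254 = 82.795; AUC_iv,0→∞ = 207.07 + 82.795 = 289.865 mg/L·h
Trapezoidal AUC_0→8 (oral capsule):
  [0→1]: (0.00+9.54)/2 × 1 = 4.77
  [1→7]: (9.54+2.82)/2 × 6 = 37.08
  [7→8]: (2.82+2.19)/2 × 1 = 2.505
  Sum = 44.355 mg/L·h
oral capsule tail: 2.19/0.254 = 8.622; AUC_ev,0→∞ = 44.355 + 8.622 = 52.977 mg/L·h
F = (AUC_ev/D_ev)/(AUC_iv/D_iv) = (52.977/1000)/(289.865/250) = 0.052977/1.15946 = 0.0457

F = 0.0457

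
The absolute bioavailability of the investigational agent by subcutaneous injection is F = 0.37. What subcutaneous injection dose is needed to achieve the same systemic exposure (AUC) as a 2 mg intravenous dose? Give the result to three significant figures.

For equal systemic exposure: F × D_ev = D_iv
D_ev = D_iv / F = 2 / 0.37 = 5.40541 mg

D_subcutaneous = 5.41 mg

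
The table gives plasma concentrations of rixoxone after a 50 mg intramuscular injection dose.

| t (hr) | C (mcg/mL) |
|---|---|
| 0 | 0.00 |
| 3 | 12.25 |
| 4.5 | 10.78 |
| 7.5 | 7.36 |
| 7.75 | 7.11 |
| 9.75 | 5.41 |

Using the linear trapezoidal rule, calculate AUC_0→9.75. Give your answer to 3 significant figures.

AUC = 77.2 mcg/mL·hr

Trapezoidal AUC_0→9.75:
  [0→3]: (0.00+12.25)/2 × 3 = 18.375
  [3→4.5]: (12.25+10.78)/2 × 1.5 = 17.2725
  [4.5→7.5]: (10.78+7.36)/2 × 3 = 27.21
  [7.5→7.75]: (7.36+7.11)/2 × 0.25 = 1.80875
  [7.75→9.75]: (7.11+5.41)/2 × 2 = 12.52
  Sum = 77.18625 mcg/mL·hr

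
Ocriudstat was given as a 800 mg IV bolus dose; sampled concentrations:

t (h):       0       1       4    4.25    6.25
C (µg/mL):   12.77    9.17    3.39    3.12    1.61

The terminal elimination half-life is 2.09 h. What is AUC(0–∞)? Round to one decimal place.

Trapezoidal AUC_0→6.25:
  [0→1]: (12.77+9.17)/2 × 1 = 10.97
  [1→4]: (9.17+3.39)/2 × 3 = 18.84
  [4→4.25]: (3.39+3.12)/2 × 0.25 = 0.81375
  [4.25→6.25]: (3.12+1.61)/2 × 2 = 4.73
  Sum = 35.35375 µg/mL·h
k_e = ln2 / t½ = 0.693147 / 2.09 = 0.3316 h^-1
Extrapolated tail: C_last / k_e = 1.61 / 0.3316 = 4.855
AUC_0→∞ = 35.35375 + 4.855 = 40.20875 µg/mL·h

AUC = 40.2 µg/mL·h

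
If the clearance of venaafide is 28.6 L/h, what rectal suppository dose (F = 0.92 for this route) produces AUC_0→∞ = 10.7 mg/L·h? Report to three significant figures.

Dose = CL × AUC_0→∞ / F
     = 28.6 × 10.7 / 0.92 = 332.63 mg

Dose = 333 mg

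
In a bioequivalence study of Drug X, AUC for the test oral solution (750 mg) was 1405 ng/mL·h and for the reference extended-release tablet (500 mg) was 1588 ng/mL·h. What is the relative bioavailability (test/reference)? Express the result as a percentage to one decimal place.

F_rel = 59.0%

F_rel = (AUC_test/D_test) / (AUC_ref/D_ref)
      = (1405/750) / (1588/500)
      = 1.87333 / 3.176 = 0.5898 = 58.98%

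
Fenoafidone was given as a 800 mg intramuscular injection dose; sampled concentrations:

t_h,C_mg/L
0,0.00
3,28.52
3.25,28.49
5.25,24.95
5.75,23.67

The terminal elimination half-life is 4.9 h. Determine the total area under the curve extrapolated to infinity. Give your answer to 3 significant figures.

Trapezoidal AUC_0→5.75:
  [0→3]: (0.00+28.52)/2 × 3 = 42.78
  [3→3.25]: (28.52+28.49)/2 × 0.25 = 7.12625
  [3.25→5.25]: (28.49+24.95)/2 × 2 = 53.44
  [5.25→5.75]: (24.95+23.67)/2 × 0.5 = 12.155
  Sum = 115.50125 mg/L·h
k_e = ln2 / t½ = 0.693147 / 4.9 = 0.1415 h^-1
Extrapolated tail: C_last / k_e = 23.67 / 0.1415 = 167.279
AUC_0→∞ = 115.50125 + 167.279 = 282.78025 mg/L·h

AUC = 283 mg/L·h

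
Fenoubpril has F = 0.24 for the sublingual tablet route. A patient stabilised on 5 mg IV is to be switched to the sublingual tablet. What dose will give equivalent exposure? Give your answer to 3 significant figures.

For equal systemic exposure: F × D_ev = D_iv
D_ev = D_iv / F = 5 / 0.24 = 20.8333 mg

D_sublingual = 20.8 mg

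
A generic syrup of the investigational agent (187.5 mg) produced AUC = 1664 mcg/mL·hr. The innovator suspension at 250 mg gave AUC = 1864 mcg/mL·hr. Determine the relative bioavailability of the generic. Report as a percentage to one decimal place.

F_rel = 119.0%

F_rel = (AUC_test/D_test) / (AUC_ref/D_ref)
      = (1664/187.5) / (1864/250)
      = 8.87467 / 7.456 = 1.1903 = 119.03%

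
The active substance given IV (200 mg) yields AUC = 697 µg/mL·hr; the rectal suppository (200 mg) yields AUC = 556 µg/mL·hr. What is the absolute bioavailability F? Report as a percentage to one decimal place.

F = 79.8%

F = (AUC_ev / D_ev) / (AUC_iv / D_iv)
  = (556/200) / (697/200)
  = 2.78 / 3.485 = 0.7977
  = 79.77%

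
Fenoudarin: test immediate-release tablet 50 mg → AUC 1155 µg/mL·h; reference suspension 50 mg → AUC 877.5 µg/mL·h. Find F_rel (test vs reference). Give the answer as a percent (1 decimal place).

F_rel = 131.6%

F_rel = (AUC_test/D_test) / (AUC_ref/D_ref)
      = (1155/50) / (877.5/50)
      = 23.1 / 17.55 = 1.3162 = 131.62%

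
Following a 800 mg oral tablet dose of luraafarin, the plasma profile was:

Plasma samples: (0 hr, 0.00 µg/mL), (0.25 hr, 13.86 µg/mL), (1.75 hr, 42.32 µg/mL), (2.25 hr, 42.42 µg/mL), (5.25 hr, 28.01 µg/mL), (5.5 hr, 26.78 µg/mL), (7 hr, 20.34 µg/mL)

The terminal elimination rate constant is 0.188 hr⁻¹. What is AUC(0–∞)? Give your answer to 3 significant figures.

Trapezoidal AUC_0→7:
  [0→0.25]: (0.00+13.86)/2 × 0.25 = 1.7325
  [0.25→1.75]: (13.86+42.32)/2 × 1.5 = 42.135
  [1.75→2.25]: (42.32+42.42)/2 × 0.5 = 21.185
  [2.25→5.25]: (42.42+28.01)/2 × 3 = 105.645
  [5.25→5.5]: (28.01+26.78)/2 × 0.25 = 6.84875
  [5.5→7]: (26.78+20.34)/2 × 1.5 = 35.34
  Sum = 212.88625 µg/mL·hr
Extrapolated tail: C_last / k_e = 20.34 / 0.188 = 108.191
AUC_0→∞ = 212.88625 + 108.191 = 321.07725 µg/mL·hr

AUC = 321 µg/mL·hr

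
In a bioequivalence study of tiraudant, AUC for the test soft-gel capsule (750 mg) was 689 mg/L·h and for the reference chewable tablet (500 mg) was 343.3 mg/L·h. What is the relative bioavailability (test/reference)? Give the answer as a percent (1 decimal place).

F_rel = (AUC_test/D_test) / (AUC_ref/D_ref)
      = (689/750) / (343.3/500)
      = 0.918667 / 0.6866 = 1.3380 = 133.80%

F_rel = 133.8%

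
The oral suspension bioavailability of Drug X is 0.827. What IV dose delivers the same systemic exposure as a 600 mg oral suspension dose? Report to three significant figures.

D_iv = 496 mg

Systemic exposure from an extravascular dose = F × D_ev, so the equivalent IV dose is F × D_ev.
D_iv = F × D_ev = 0.827 × 600 = 496.2 mg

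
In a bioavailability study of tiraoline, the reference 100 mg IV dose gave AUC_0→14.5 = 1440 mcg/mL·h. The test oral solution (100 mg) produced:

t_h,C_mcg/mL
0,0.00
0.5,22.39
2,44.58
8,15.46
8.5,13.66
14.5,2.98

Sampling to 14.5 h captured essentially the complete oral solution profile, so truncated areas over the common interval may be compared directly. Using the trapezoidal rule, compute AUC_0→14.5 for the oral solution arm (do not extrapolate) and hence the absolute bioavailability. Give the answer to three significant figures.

F = 0.204

Trapezoidal AUC_0→14.5 (oral solution):
  [0→0.5]: (0.00+22.39)/2 × 0.5 = 5.5975
  [0.5→2]: (22.39+44.58)/2 × 1.5 = 50.2275
  [2→8]: (44.58+15.46)/2 × 6 = 180.12
  [8→8.5]: (15.46+13.66)/2 × 0.5 = 7.28
  [8.5→14.5]: (13.66+2.98)/2 × 6 = 49.92
  Sum = 293.145 mcg/mL·h
F = (AUC_ev/D_ev)/(AUC_iv/D_iv) = (293.145/100)/(1440/100) = 2.93145/14.4 = 0.2036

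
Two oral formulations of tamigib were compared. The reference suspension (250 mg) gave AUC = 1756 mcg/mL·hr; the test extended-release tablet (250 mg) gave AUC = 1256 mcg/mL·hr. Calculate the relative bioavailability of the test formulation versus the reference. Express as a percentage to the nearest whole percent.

F_rel = 72%

F_rel = (AUC_test/D_test) / (AUC_ref/D_ref)
      = (1256/250) / (1756/250)
      = 5.024 / 7.024 = 0.7153 = 71.53%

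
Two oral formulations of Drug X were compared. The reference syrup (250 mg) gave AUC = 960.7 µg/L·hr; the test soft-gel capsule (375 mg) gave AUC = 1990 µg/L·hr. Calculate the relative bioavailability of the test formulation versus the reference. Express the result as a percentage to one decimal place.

F_rel = (AUC_test/D_test) / (AUC_ref/D_ref)
      = (1990/375) / (960.7/250)
      = 5.30667 / 3.8428 = 1.3809 = 138.09%

F_rel = 138.1%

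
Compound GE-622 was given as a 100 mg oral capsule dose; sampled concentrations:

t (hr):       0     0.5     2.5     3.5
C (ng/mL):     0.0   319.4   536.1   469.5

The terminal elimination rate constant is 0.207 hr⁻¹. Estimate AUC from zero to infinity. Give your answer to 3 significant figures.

AUC = 3710 ng/mL·hr

Trapezoidal AUC_0→3.5:
  [0→0.5]: (0.0+319.4)/2 × 0.5 = 79.85
  [0.5→2.5]: (319.4+536.1)/2 × 2 = 855.5
  [2.5→3.5]: (536.1+469.5)/2 × 1 = 502.8
  Sum = 1438.15 ng/mL·hr
Extrapolated tail: C_last / k_e = 469.5 / 0.207 = 2268.116
AUC_0→∞ = 1438.15 + 2268.116 = 3706.266 ng/mL·hr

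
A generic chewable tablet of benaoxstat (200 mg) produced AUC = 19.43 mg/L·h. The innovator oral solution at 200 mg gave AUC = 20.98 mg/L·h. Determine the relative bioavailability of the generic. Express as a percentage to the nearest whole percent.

F_rel = 93%

F_rel = (AUC_test/D_test) / (AUC_ref/D_ref)
      = (19.43/200) / (20.98/200)
      = 0.09715 / 0.1049 = 0.9261 = 92.61%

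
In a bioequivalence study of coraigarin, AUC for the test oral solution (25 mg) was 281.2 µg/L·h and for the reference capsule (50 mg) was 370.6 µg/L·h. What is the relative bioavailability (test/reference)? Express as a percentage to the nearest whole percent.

F_rel = (AUC_test/D_test) / (AUC_ref/D_ref)
      = (281.2/25) / (370.6/50)
      = 11.248 / 7.412 = 1.5175 = 151.75%

F_rel = 152%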